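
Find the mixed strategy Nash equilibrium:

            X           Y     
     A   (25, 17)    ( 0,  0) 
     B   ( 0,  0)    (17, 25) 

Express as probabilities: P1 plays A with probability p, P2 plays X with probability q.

p = 0.5952, q = 0.4048

Work:
Find probabilities that make opponent indifferent:
P2 chooses q to make P1 indifferent between A and B
P1 chooses p to make P2 indifferent between X and Y
Mixed NE: P1 plays (A: 0.5952, B: 0.4048), P2 plays (X: 0.4048, Y: 0.5952)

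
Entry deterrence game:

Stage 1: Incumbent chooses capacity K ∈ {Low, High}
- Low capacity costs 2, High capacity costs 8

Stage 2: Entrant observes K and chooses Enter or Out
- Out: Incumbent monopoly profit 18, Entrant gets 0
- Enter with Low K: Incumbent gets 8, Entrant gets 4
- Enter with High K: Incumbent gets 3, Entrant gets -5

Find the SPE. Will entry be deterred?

SPE: (High, Enter|Low, Out|High); Entry deterred. Incumbent net profit = 10

Work:
After Low K: Entrant enters (4 > 0)
After High K: Entrant stays out (-5 < 0)
Incumbent: Low → 8−2=6, High → 18−8=10
Incumbent chooses High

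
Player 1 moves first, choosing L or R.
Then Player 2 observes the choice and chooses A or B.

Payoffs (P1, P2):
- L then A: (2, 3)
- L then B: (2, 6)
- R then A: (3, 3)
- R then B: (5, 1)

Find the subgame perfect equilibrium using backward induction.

P1 plays R, P2 plays B after L and A after R; Payoff (3, 3)

Work:
Backward induction:
After L: P2 chooses B → P1 gets 2
After R: P2 chooses A → P1 gets 3
P1 chooses R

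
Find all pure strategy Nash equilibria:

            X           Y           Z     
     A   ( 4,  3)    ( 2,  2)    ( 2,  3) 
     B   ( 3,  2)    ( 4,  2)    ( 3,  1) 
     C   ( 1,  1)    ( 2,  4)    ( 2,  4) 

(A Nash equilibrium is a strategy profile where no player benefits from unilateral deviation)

Nash equilibrium: (A, X), (B, Y)

Work:
Best responses:
  P1 vs X: payoffs [4, 3, 1] → best response A (payoff 4)
  P1 vs Y: payoffs [2, 4, 2] → best response B (payoff 4)
  P1 vs Z: payoffs [2, 3, 2] → best response B (payoff 3)
  P2 vs A: payoffs [3, 2, 3] → best response X/Z (payoff 3)
  P2 vs B: payoffs [2, 2, 1] → best response X/Y (payoff 2)
  P2 vs C: payoffs [1, 4, 4] → best response Y/Z (payoff 4)
Mutual best responses: (A,X), (B,Y) → Nash equilibria.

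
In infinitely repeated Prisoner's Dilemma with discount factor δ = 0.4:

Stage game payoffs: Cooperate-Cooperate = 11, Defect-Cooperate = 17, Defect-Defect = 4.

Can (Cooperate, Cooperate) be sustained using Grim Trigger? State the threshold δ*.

δ* = 0.4615; since δ = 0.4 < 0.4615, cooperation cannot be sustained

Work:
For Grim Trigger:
Cooperate forever: 11/(1-δ)
Defect then punished: 17 + 4·δ/(1-δ)
Need: 11/(1-δ) ≥ 17 + 4·δ/(1-δ)
Solving: δ ≥ (T-R)/(T-P) = (17-11)/(17-4) = 0.4615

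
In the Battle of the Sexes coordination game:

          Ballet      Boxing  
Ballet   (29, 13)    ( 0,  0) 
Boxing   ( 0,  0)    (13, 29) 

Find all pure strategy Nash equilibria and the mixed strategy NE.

Pure NE: (Ballet, Ballet) and (Boxing, Boxing); Mixed NE: p = 0.6905, q = 0.3095

Work:
Check pure NE:
(Ballet, Ballet): (29, 13) - no unilateral deviation beneficial
(Boxing, Boxing): (13, 29) - no unilateral deviation beneficial
Mixed NE: P1 plays Ballet with p = 0.6905, P2 plays Ballet with q = 0.3095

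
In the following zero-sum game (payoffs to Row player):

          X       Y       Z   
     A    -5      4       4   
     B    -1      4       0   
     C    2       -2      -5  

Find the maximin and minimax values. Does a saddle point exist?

Maximin = -1, Minimax = 2, Saddle: False

Work:
Row minimums: [-5, -1, -5] → maximin = -1
Column maximums: [2, 4, 4] → minimax = 2
No saddle point (maximin ≠ minimax). Mixed strategy needed.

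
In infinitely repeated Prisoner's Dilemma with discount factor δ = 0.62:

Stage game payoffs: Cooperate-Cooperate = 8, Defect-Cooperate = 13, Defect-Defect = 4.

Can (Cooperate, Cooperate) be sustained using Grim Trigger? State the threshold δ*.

δ* = 0.5556; since δ = 0.62 ≥ 0.5556, cooperation can be sustained

Work:
For Grim Trigger:
Cooperate forever: 8/(1-δ)
Defect then punished: 13 + 4·δ/(1-δ)
Need: 8/(1-δ) ≥ 13 + 4·δ/(1-δ)
Solving: δ ≥ (T-R)/(T-P) = (13-8)/(13-4) = 0.5556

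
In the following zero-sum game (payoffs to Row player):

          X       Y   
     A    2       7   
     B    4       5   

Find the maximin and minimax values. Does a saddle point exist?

Maximin = 4, Minimax = 4, Saddle: True

Work:
Row minimums: [2, 4] → maximin = 4
Column maximums: [4, 7] → minimax = 4
Saddle point exists! Game value = 4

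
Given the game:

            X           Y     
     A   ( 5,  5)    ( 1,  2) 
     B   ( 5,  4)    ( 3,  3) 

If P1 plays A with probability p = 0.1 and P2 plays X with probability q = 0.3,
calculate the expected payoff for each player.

E[P1] = 3.46, E[P2] = 3.26

Work:
E[P1] = p·q·π₁(A,X) + p·(1-q)·π₁(A,Y) + (1-p)·q·π₁(B,X) + (1-p)·(1-q)·π₁(B,Y)
= 0.1·0.3·5 + 0.1·0.7·1 + 0.9·0.3·5 + 0.9·0.7·3
= 3.46

E[P2] = 3.26 (similar calculation)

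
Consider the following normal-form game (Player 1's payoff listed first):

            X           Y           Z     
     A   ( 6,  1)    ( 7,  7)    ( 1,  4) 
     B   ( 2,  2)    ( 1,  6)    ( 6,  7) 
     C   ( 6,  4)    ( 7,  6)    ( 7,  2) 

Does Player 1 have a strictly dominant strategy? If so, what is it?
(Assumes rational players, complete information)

No strictly dominant strategy exists for Player 1

Work:
A strategy strictly dominates another if it gives a strictly higher payoff against every opponent action. Compare each pair of P1's strategies column-by-column:
  A vs B: [6 vs 2, 7 vs 1, 1 vs 6] → A does not strictly dominate B (column Z: 1 ≤ 6)
  A vs C: [6 vs 6, 7 vs 7, 1 vs 7] → A does not strictly dominate C (column X: 6 ≤ 6)
  B vs A: [2 vs 6, 1 vs 7, 6 vs 1] → B does not strictly dominate A (column X: 2 ≤ 6)
  B vs C: [2 vs 6, 1 vs 7, 6 vs 7] → B does not strictly dominate C (column X: 2 ≤ 6)
  C vs A: [6 vs 6, 7 vs 7, 7 vs 1] → C does not strictly dominate A (column X: 6 ≤ 6)
  C vs B: [6 vs 2, 7 vs 1, 7 vs 6] → C strictly dominates B
No single strategy strictly dominates all others → no strictly dominant strategy.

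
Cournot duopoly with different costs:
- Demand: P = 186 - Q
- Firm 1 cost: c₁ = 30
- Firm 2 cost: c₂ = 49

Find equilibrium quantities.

q₁* = 58.33, q₂* = 39.33

Work:
Reaction: q₁ = (186 - 30 - q₂)/2
Reaction: q₂ = (186 - 49 - q₁)/2
Solve simultaneously:
q₁* = (186 - 2×30 + 49)/3 = 58.33
q₂* = (186 - 2×49 + 30)/3 = 39.33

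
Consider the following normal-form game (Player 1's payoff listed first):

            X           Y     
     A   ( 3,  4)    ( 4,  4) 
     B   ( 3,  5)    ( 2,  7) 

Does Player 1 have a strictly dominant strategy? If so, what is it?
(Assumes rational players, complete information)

No strictly dominant strategy exists for Player 1

Work:
A strategy strictly dominates another if it gives a strictly higher payoff against every opponent action. Compare each pair of P1's strategies column-by-column:
  A vs B: [3 vs 3, 4 vs 2] → A does not strictly dominate B (column X: 3 ≤ 3)
  B vs A: [3 vs 3, 2 vs 4] → B does not strictly dominate A (column X: 3 ≤ 3)
No single strategy strictly dominates all others → no strictly dominant strategy.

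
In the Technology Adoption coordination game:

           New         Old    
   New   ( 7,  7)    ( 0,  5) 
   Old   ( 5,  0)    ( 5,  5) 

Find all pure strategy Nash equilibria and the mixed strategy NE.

Pure NE: (New, New) and (Old, Old); Mixed NE: p = 0.7143, q = 0.7143

Work:
Check pure NE:
(New, New): (7, 7) - no unilateral deviation beneficial
(Old, Old): (5, 5) - no unilateral deviation beneficial
Mixed NE: P1 plays New with p = 0.7143, P2 plays New with q = 0.7143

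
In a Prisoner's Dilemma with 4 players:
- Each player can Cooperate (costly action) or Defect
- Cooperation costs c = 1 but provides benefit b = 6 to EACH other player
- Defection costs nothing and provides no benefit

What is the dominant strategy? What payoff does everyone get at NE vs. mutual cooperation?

Dominant: Defect; NE payoff = 0; Coop payoff = 17

Work:
Defect dominates (saves cost c = 1, benefit to others is external)
NE: All defect → everyone gets 0
If all cooperate: each receives (3)×6 - 1 = 17
Social dilemma: 17 > 0 but NE gives 0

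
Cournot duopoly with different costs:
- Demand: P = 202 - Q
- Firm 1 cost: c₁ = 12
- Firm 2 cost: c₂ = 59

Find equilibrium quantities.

q₁* = 79.0, q₂* = 32.0

Work:
Reaction: q₁ = (202 - 12 - q₂)/2
Reaction: q₂ = (202 - 59 - q₁)/2
Solve simultaneously:
q₁* = (202 - 2×12 + 59)/3 = 79.0
q₂* = (202 - 2×59 + 12)/3 = 32.0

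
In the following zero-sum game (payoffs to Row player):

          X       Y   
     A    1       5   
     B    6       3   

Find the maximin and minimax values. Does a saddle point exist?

Maximin = 3, Minimax = 5, Saddle: False

Work:
Row minimums: [1, 3] → maximin = 3
Column maximums: [6, 5] → minimax = 5
No saddle point (maximin ≠ minimax). Mixed strategy needed.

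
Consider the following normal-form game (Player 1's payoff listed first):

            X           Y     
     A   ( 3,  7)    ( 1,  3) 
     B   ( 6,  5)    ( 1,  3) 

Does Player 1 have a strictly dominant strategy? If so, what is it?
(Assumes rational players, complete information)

No strictly dominant strategy exists for Player 1

Work:
A strategy strictly dominates another if it gives a strictly higher payoff against every opponent action. Compare each pair of P1's strategies column-by-column:
  A vs B: [3 vs 6, 1 vs 1] → A does not strictly dominate B (column X: 3 ≤ 6)
  B vs A: [6 vs 3, 1 vs 1] → B does not strictly dominate A (column Y: 1 ≤ 1)
No single strategy strictly dominates all others → no strictly dominant strategy.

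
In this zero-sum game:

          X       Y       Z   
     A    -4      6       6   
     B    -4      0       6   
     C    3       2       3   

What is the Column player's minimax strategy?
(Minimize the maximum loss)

Column should play X, value = 3

Work:
Column player minimizes Row's maximum payoff:
Column X: max payoff to Row = 3
Column Y: max payoff to Row = 6
Column Z: max payoff to Row = 6
Minimum is 3, achieved by column X.
Minimax strategy: X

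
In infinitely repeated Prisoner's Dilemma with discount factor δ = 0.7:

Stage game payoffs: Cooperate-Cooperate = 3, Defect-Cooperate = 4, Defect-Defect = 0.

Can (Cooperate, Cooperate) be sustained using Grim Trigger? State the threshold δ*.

δ* = 0.25; since δ = 0.7 ≥ 0.25, cooperation can be sustained

Work:
For Grim Trigger:
Cooperate forever: 3/(1-δ)
Defect then punished: 4 + 0·δ/(1-δ)
Need: 3/(1-δ) ≥ 4 + 0·δ/(1-δ)
Solving: δ ≥ (T-R)/(T-P) = (4-3)/(4-0) = 0.25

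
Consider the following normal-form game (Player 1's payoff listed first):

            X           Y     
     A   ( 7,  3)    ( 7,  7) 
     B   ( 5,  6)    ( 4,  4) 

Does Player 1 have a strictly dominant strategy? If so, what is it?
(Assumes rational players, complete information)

Yes, Player 1's strictly dominant strategy is A

Work:
A strategy strictly dominates another if it gives a strictly higher payoff against every opponent action. Compare each pair of P1's strategies column-by-column:
  A vs B: [7 vs 5, 7 vs 4] → A strictly dominates B
  B vs A: [5 vs 7, 4 vs 7] → B does not strictly dominate A (column X: 5 ≤ 7)
A strictly dominates every other strategy → strictly dominant.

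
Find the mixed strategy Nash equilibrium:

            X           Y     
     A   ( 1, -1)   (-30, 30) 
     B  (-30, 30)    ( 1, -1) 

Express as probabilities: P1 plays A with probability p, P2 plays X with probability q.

p = 0.5, q = 0.5

Work:
Find probabilities that make opponent indifferent:
P2 chooses q to make P1 indifferent between A and B
P1 chooses p to make P2 indifferent between X and Y
Mixed NE: P1 plays (A: 0.5, B: 0.5), P2 plays (X: 0.5, Y: 0.5)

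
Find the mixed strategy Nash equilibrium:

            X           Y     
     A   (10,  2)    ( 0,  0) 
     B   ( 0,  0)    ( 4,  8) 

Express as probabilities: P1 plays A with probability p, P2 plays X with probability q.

p = 0.8, q = 0.2857

Work:
Find probabilities that make opponent indifferent:
P2 chooses q to make P1 indifferent between A and B
P1 chooses p to make P2 indifferent between X and Y
Mixed NE: P1 plays (A: 0.8, B: 0.2), P2 plays (X: 0.2857, Y: 0.7143)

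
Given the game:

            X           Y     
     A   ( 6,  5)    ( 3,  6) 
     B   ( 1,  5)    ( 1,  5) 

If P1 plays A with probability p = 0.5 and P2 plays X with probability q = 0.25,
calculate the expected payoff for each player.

E[P1] = 2.375, E[P2] = 5.375

Work:
E[P1] = p·q·π₁(A,X) + p·(1-q)·π₁(A,Y) + (1-p)·q·π₁(B,X) + (1-p)·(1-q)·π₁(B,Y)
= 0.5·0.25·6 + 0.5·0.75·3 + 0.5·0.25·1 + 0.5·0.75·1
= 2.375

E[P2] = 5.375 (similar calculation)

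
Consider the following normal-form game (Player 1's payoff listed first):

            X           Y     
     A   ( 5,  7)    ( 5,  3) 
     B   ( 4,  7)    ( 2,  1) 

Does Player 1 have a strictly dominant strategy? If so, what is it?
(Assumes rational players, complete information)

Yes, Player 1's strictly dominant strategy is A

Work:
A strategy strictly dominates another if it gives a strictly higher payoff against every opponent action. Compare each pair of P1's strategies column-by-column:
  A vs B: [5 vs 4, 5 vs 2] → A strictly dominates B
  B vs A: [4 vs 5, 2 vs 5] → B does not strictly dominate A (column X: 4 ≤ 5)
A strictly dominates every other strategy → strictly dominant.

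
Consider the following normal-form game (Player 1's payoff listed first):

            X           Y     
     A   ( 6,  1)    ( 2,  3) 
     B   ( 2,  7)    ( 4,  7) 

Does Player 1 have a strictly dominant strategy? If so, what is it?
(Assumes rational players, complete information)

No strictly dominant strategy exists for Player 1

Work:
A strategy strictly dominates another if it gives a strictly higher payoff against every opponent action. Compare each pair of P1's strategies column-by-column:
  A vs B: [6 vs 2, 2 vs 4] → A does not strictly dominate B (column Y: 2 ≤ 4)
  B vs A: [2 vs 6, 4 vs 2] → B does not strictly dominate A (column X: 2 ≤ 6)
No single strategy strictly dominates all others → no strictly dominant strategy.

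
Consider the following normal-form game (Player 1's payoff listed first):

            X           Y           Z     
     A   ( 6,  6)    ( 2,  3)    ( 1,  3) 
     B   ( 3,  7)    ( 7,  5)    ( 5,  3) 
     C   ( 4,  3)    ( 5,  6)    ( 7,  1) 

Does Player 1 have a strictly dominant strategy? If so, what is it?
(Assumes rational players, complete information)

No strictly dominant strategy exists for Player 1

Work:
A strategy strictly dominates another if it gives a strictly higher payoff against every opponent action. Compare each pair of P1's strategies column-by-column:
  A vs B: [6 vs 3, 2 vs 7, 1 vs 5] → A does not strictly dominate B (column Y: 2 ≤ 7)
  A vs C: [6 vs 4, 2 vs 5, 1 vs 7] → A does not strictly dominate C (column Y: 2 ≤ 5)
  B vs A: [3 vs 6, 7 vs 2, 5 vs 1] → B does not strictly dominate A (column X: 3 ≤ 6)
  B vs C: [3 vs 4, 7 vs 5, 5 vs 7] → B does not strictly dominate C (column X: 3 ≤ 4)
  C vs A: [4 vs 6, 5 vs 2, 7 vs 1] → C does not strictly dominate A (column X: 4 ≤ 6)
  C vs B: [4 vs 3, 5 vs 7, 7 vs 5] → C does not strictly dominate B (column Y: 5 ≤ 7)
No single strategy strictly dominates all others → no strictly dominant strategy.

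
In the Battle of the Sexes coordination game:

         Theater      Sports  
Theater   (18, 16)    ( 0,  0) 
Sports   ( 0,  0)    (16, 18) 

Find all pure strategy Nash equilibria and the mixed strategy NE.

Pure NE: (Theater, Theater) and (Sports, Sports); Mixed NE: p = 0.5294, q = 0.4706

Work:
Check pure NE:
(Theater, Theater): (18, 16) - no unilateral deviation beneficial
(Sports, Sports): (16, 18) - no unilateral deviation beneficial
Mixed NE: P1 plays Theater with p = 0.5294, P2 plays Theater with q = 0.4706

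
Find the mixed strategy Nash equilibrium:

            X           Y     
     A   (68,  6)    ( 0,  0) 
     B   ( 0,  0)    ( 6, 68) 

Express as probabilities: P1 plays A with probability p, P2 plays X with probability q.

p = 0.9189, q = 0.0811

Work:
Find probabilities that make opponent indifferent:
P2 chooses q to make P1 indifferent between A and B
P1 chooses p to make P2 indifferent between X and Y
Mixed NE: P1 plays (A: 0.9189, B: 0.0811), P2 plays (X: 0.0811, Y: 0.9189)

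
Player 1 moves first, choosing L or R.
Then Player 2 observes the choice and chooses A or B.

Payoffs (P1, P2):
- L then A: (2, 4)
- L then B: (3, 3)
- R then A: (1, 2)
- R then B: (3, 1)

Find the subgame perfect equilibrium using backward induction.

P1 plays L, P2 plays A after L and A after R; Payoff (2, 4)

Work:
Backward induction:
After L: P2 chooses A → P1 gets 2
After R: P2 chooses A → P1 gets 1
P1 chooses L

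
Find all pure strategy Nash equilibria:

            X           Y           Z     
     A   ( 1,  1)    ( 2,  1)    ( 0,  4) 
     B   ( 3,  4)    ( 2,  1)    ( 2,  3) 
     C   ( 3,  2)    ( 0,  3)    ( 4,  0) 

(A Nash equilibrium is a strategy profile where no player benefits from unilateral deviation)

Nash equilibrium: (B, X)

Work:
Best responses:
  P1 vs X: payoffs [1, 3, 3] → best response B/C (payoff 3)
  P1 vs Y: payoffs [2, 2, 0] → best response A/B (payoff 2)
  P1 vs Z: payoffs [0, 2, 4] → best response C (payoff 4)
  P2 vs A: payoffs [1, 1, 4] → best response Z (payoff 4)
  P2 vs B: payoffs [4, 1, 3] → best response X (payoff 4)
  P2 vs C: payoffs [2, 3, 0] → best response Y (payoff 3)
Mutual best responses: (B,X) → Nash equilibria.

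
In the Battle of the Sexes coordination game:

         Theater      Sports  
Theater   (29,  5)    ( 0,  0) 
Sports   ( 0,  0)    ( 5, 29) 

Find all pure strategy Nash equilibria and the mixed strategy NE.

Pure NE: (Theater, Theater) and (Sports, Sports); Mixed NE: p = 0.8529, q = 0.1471

Work:
Check pure NE:
(Theater, Theater): (29, 5) - no unilateral deviation beneficial
(Sports, Sports): (5, 29) - no unilateral deviation beneficial
Mixed NE: P1 plays Theater with p = 0.8529, P2 plays Theater with q = 0.1471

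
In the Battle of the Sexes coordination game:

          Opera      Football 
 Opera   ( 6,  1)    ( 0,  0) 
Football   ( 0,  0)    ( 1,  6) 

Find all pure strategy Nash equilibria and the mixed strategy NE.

Pure NE: (Opera, Opera) and (Football, Football); Mixed NE: p = 0.8571, q = 0.1429

Work:
Check pure NE:
(Opera, Opera): (6, 1) - no unilateral deviation beneficial
(Football, Football): (1, 6) - no unilateral deviation beneficial
Mixed NE: P1 plays Opera with p = 0.8571, P2 plays Opera with q = 0.1429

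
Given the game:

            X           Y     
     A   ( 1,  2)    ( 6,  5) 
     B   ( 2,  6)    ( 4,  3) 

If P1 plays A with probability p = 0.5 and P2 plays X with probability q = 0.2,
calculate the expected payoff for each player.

E[P1] = 4.3, E[P2] = 4.0

Work:
E[P1] = p·q·π₁(A,X) + p·(1-q)·π₁(A,Y) + (1-p)·q·π₁(B,X) + (1-p)·(1-q)·π₁(B,Y)
= 0.5·0.2·1 + 0.5·0.8·6 + 0.5·0.2·2 + 0.5·0.8·4
= 4.3

E[P2] = 4.0 (similar calculation)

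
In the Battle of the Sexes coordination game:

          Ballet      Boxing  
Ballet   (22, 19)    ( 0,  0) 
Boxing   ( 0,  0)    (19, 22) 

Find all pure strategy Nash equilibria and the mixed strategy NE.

Pure NE: (Ballet, Ballet) and (Boxing, Boxing); Mixed NE: p = 0.5366, q = 0.4634

Work:
Check pure NE:
(Ballet, Ballet): (22, 19) - no unilateral deviation beneficial
(Boxing, Boxing): (19, 22) - no unilateral deviation beneficial
Mixed NE: P1 plays Ballet with p = 0.5366, P2 plays Ballet with q = 0.4634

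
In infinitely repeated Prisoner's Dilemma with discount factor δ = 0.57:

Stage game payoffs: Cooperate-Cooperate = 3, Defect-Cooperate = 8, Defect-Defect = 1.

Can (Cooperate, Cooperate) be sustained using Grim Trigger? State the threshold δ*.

δ* = 0.7143; since δ = 0.57 < 0.7143, cooperation cannot be sustained

Work:
For Grim Trigger:
Cooperate forever: 3/(1-δ)
Defect then punished: 8 + 1·δ/(1-δ)
Need: 3/(1-δ) ≥ 8 + 1·δ/(1-δ)
Solving: δ ≥ (T-R)/(T-P) = (8-3)/(8-1) = 0.7143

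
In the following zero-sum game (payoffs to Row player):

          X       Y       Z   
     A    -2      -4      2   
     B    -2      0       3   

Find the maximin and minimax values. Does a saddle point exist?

Maximin = -2, Minimax = -2, Saddle: True

Work:
Row minimums: [-4, -2] → maximin = -2
Column maximums: [-2, 0, 3] → minimax = -2
Saddle point exists! Game value = -2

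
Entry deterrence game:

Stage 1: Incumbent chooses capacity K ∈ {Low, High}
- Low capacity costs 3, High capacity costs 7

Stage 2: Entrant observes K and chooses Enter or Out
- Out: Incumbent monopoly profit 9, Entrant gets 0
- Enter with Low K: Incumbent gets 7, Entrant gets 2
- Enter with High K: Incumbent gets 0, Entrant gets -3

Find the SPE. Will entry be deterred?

SPE: (Low, Enter|Low, Out|High); Entry not deterred. Incumbent net profit = 4, Entrant gets 2

Work:
After Low K: Entrant enters (2 > 0)
After High K: Entrant stays out (-3 < 0)
Incumbent: Low → 7−3=4, High → 9−7=2
Incumbent chooses Low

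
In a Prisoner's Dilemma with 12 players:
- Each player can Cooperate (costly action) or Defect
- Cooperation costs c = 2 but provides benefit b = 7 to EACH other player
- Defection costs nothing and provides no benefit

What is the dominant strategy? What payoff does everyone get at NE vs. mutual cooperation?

Dominant: Defect; NE payoff = 0; Coop payoff = 75

Work:
Defect dominates (saves cost c = 2, benefit to others is external)
NE: All defect → everyone gets 0
If all cooperate: each receives (11)×7 - 2 = 75
Social dilemma: 75 > 0 but NE gives 0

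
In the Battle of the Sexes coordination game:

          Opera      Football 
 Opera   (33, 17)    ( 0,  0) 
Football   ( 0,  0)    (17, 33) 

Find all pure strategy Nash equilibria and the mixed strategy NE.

Pure NE: (Opera, Opera) and (Football, Football); Mixed NE: p = 0.66, q = 0.34

Work:
Check pure NE:
(Opera, Opera): (33, 17) - no unilateral deviation beneficial
(Football, Football): (17, 33) - no unilateral deviation beneficial
Mixed NE: P1 plays Opera with p = 0.66, P2 plays Opera with q = 0.34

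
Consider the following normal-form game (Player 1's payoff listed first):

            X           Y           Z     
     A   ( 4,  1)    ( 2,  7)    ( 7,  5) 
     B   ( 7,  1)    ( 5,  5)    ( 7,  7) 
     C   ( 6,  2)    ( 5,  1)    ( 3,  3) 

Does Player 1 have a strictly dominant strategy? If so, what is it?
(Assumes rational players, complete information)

No strictly dominant strategy exists for Player 1

Work:
A strategy strictly dominates another if it gives a strictly higher payoff against every opponent action. Compare each pair of P1's strategies column-by-column:
  A vs B: [4 vs 7, 2 vs 5, 7 vs 7] → A does not strictly dominate B (column X: 4 ≤ 7)
  A vs C: [4 vs 6, 2 vs 5, 7 vs 3] → A does not strictly dominate C (column X: 4 ≤ 6)
  B vs A: [7 vs 4, 5 vs 2, 7 vs 7] → B does not strictly dominate A (column Z: 7 ≤ 7)
  B vs C: [7 vs 6, 5 vs 5, 7 vs 3] → B does not strictly dominate C (column Y: 5 ≤ 5)
  C vs A: [6 vs 4, 5 vs 2, 3 vs 7] → C does not strictly dominate A (column Z: 3 ≤ 7)
  C vs B: [6 vs 7, 5 vs 5, 3 vs 7] → C does not strictly dominate B (column X: 6 ≤ 7)
No single strategy strictly dominates all others → no strictly dominant strategy.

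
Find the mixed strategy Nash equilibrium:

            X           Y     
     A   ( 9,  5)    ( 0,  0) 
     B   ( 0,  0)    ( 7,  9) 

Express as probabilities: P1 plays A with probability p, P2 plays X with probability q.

p = 0.6429, q = 0.4375

Work:
Find probabilities that make opponent indifferent:
P2 chooses q to make P1 indifferent between A and B
P1 chooses p to make P2 indifferent between X and Y
Mixed NE: P1 plays (A: 0.6429, B: 0.3571), P2 plays (X: 0.4375, Y: 0.5625)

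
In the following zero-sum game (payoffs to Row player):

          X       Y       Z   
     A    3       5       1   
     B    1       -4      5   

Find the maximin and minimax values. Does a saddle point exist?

Maximin = 1, Minimax = 3, Saddle: False

Work:
Row minimums: [1, -4] → maximin = 1
Column maximums: [3, 5, 5] → minimax = 3
No saddle point (maximin ≠ minimax). Mixed strategy needed.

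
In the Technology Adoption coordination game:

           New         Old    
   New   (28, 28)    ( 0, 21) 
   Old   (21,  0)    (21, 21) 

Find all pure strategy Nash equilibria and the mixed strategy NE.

Pure NE: (New, New) and (Old, Old); Mixed NE: p = 0.75, q = 0.75

Work:
Check pure NE:
(New, New): (28, 28) - no unilateral deviation beneficial
(Old, Old): (21, 21) - no unilateral deviation beneficial
Mixed NE: P1 plays New with p = 0.75, P2 plays New with q = 0.75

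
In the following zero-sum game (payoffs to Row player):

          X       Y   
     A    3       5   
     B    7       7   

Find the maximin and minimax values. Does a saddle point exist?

Maximin = 7, Minimax = 7, Saddle: True

Work:
Row minimums: [3, 7] → maximin = 7
Column maximums: [7, 7] → minimax = 7
Saddle point exists! Game value = 7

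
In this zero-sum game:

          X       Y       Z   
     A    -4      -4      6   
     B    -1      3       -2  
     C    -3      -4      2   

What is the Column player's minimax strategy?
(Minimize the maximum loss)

Column should play X, value = -1

Work:
Column player minimizes Row's maximum payoff:
Column X: max payoff to Row = -1
Column Y: max payoff to Row = 3
Column Z: max payoff to Row = 6
Minimum is -1, achieved by column X.
Minimax strategy: X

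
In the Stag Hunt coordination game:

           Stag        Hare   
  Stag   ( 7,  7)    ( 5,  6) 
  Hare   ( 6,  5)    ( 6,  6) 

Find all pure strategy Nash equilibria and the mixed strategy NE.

Pure NE: (Stag, Stag) and (Hare, Hare); Mixed NE: p = 0.5, q = 0.5

Work:
Check pure NE:
(Stag, Stag): (7, 7) - no unilateral deviation beneficial
(Hare, Hare): (6, 6) - no unilateral deviation beneficial
Mixed NE: P1 plays Stag with p = 0.5, P2 plays Stag with q = 0.5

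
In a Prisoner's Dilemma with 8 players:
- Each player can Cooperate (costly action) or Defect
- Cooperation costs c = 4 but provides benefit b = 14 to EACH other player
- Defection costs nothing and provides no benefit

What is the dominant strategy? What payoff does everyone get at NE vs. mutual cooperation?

Dominant: Defect; NE payoff = 0; Coop payoff = 94

Work:
Defect dominates (saves cost c = 4, benefit to others is external)
NE: All defect → everyone gets 0
If all cooperate: each receives (7)×14 - 4 = 94
Social dilemma: 94 > 0 but NE gives 0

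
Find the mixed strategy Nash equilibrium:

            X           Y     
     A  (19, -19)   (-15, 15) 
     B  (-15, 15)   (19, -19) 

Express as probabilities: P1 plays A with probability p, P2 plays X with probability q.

p = 0.5, q = 0.5

Work:
Find probabilities that make opponent indifferent:
P2 chooses q to make P1 indifferent between A and B
P1 chooses p to make P2 indifferent between X and Y
Mixed NE: P1 plays (A: 0.5, B: 0.5), P2 plays (X: 0.5, Y: 0.5)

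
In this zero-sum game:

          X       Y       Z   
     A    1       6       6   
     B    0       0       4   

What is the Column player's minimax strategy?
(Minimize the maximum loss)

Column should play X, value = 1

Work:
Column player minimizes Row's maximum payoff:
Column X: max payoff to Row = 1
Column Y: max payoff to Row = 6
Column Z: max payoff to Row = 6
Minimum is 1, achieved by column X.
Minimax strategy: X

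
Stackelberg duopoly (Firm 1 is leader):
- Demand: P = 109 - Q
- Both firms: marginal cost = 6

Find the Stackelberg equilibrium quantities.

q₁* (leader) = 51.5, q₂* (follower) = 25.75

Work:
Follower's reaction: q₂ = (a - c - q₁)/2
Leader substitutes: π₁ = q₁·(a - q₁ - (a-c-q₁)/2 - c)
FOC: q₁* = (109 - 6)/2 = 51.50
Then: q₂* = (109 - 6 - 51.5)/2 = 25.75
Leader has first-mover advantage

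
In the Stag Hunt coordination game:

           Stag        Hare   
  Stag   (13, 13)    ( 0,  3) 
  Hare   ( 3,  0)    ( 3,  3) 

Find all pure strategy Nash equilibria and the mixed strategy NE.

Pure NE: (Stag, Stag) and (Hare, Hare); Mixed NE: p = 0.2308, q = 0.2308

Work:
Check pure NE:
(Stag, Stag): (13, 13) - no unilateral deviation beneficial
(Hare, Hare): (3, 3) - no unilateral deviation beneficial
Mixed NE: P1 plays Stag with p = 0.2308, P2 plays Stag with q = 0.2308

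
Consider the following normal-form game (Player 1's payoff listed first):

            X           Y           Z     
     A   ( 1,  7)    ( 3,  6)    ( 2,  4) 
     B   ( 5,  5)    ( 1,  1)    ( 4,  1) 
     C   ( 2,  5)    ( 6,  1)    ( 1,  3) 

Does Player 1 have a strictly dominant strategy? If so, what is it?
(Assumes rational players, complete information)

No strictly dominant strategy exists for Player 1

Work:
A strategy strictly dominates another if it gives a strictly higher payoff against every opponent action. Compare each pair of P1's strategies column-by-column:
  A vs B: [1 vs 5, 3 vs 1, 2 vs 4] → A does not strictly dominate B (column X: 1 ≤ 5)
  A vs C: [1 vs 2, 3 vs 6, 2 vs 1] → A does not strictly dominate C (column X: 1 ≤ 2)
  B vs A: [5 vs 1, 1 vs 3, 4 vs 2] → B does not strictly dominate A (column Y: 1 ≤ 3)
  B vs C: [5 vs 2, 1 vs 6, 4 vs 1] → B does not strictly dominate C (column Y: 1 ≤ 6)
  C vs A: [2 vs 1, 6 vs 3, 1 vs 2] → C does not strictly dominate A (column Z: 1 ≤ 2)
  C vs B: [2 vs 5, 6 vs 1, 1 vs 4] → C does not strictly dominate B (column X: 2 ≤ 5)
No single strategy strictly dominates all others → no strictly dominant strategy.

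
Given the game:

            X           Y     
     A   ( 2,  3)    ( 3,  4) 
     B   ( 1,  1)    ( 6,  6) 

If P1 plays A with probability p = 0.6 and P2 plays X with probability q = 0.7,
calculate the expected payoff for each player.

E[P1] = 2.38, E[P2] = 2.98

Work:
E[P1] = p·q·π₁(A,X) + p·(1-q)·π₁(A,Y) + (1-p)·q·π₁(B,X) + (1-p)·(1-q)·π₁(B,Y)
= 0.6·0.7·2 + 0.6·0.3·3 + 0.4·0.7·1 + 0.4·0.3·6
= 2.38

E[P2] = 2.98 (similar calculation)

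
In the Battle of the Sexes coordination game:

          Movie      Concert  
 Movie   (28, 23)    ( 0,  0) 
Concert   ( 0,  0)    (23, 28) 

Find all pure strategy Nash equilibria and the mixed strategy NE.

Pure NE: (Movie, Movie) and (Concert, Concert); Mixed NE: p = 0.549, q = 0.451

Work:
Check pure NE:
(Movie, Movie): (28, 23) - no unilateral deviation beneficial
(Concert, Concert): (23, 28) - no unilateral deviation beneficial
Mixed NE: P1 plays Movie with p = 0.549, P2 plays Movie with q = 0.451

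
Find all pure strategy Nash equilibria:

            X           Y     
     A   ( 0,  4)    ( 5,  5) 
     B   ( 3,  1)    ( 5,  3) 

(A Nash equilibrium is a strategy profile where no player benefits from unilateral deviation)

Nash equilibrium: (A, Y), (B, Y)

Work:
Best responses:
  P1 vs X: payoffs [0, 3] → best response B (payoff 3)
  P1 vs Y: payoffs [5, 5] → best response A/B (payoff 5)
  P2 vs A: payoffs [4, 5] → best response Y (payoff 5)
  P2 vs B: payoffs [1, 3] → best response Y (payoff 3)
Mutual best responses: (A,Y), (B,Y) → Nash equilibria.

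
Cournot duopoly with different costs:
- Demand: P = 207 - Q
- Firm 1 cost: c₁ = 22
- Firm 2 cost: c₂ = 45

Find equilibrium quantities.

q₁* = 69.33, q₂* = 46.33

Work:
Reaction: q₁ = (207 - 22 - q₂)/2
Reaction: q₂ = (207 - 45 - q₁)/2
Solve simultaneously:
q₁* = (207 - 2×22 + 45)/3 = 69.33
q₂* = (207 - 2×45 + 22)/3 = 46.33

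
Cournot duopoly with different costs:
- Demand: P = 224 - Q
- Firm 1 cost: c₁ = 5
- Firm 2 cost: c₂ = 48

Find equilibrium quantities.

q₁* = 87.33, q₂* = 44.33

Work:
Reaction: q₁ = (224 - 5 - q₂)/2
Reaction: q₂ = (224 - 48 - q₁)/2
Solve simultaneously:
q₁* = (224 - 2×5 + 48)/3 = 87.33
q₂* = (224 - 2×48 + 5)/3 = 44.33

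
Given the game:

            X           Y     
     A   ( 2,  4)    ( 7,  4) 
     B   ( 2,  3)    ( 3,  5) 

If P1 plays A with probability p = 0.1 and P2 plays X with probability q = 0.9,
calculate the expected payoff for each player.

E[P1] = 2.14, E[P2] = 3.28

Work:
E[P1] = p·q·π₁(A,X) + p·(1-q)·π₁(A,Y) + (1-p)·q·π₁(B,X) + (1-p)·(1-q)·π₁(B,Y)
= 0.1·0.9·2 + 0.1·0.1·7 + 0.9·0.9·2 + 0.9·0.1·3
= 2.14

E[P2] = 3.28 (similar calculation)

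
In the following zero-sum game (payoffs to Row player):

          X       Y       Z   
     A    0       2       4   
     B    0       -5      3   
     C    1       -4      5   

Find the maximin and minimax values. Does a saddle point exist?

Maximin = 0, Minimax = 1, Saddle: False

Work:
Row minimums: [0, -5, -4] → maximin = 0
Column maximums: [1, 2, 5] → minimax = 1
No saddle point (maximin ≠ minimax). Mixed strategy needed.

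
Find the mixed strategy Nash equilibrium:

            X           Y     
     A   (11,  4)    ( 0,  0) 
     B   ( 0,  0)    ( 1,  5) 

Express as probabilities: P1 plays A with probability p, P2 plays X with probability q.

p = 0.5556, q = 0.0833

Work:
Find probabilities that make opponent indifferent:
P2 chooses q to make P1 indifferent between A and B
P1 chooses p to make P2 indifferent between X and Y
Mixed NE: P1 plays (A: 0.5556, B: 0.4444), P2 plays (X: 0.0833, Y: 0.9167)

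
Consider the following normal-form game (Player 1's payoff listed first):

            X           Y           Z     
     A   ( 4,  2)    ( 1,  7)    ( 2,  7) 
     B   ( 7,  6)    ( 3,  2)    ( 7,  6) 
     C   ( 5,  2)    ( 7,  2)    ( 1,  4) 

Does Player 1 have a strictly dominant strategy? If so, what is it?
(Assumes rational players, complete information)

No strictly dominant strategy exists for Player 1

Work:
A strategy strictly dominates another if it gives a strictly higher payoff against every opponent action. Compare each pair of P1's strategies column-by-column:
  A vs B: [4 vs 7, 1 vs 3, 2 vs 7] → A does not strictly dominate B (column X: 4 ≤ 7)
  A vs C: [4 vs 5, 1 vs 7, 2 vs 1] → A does not strictly dominate C (column X: 4 ≤ 5)
  B vs A: [7 vs 4, 3 vs 1, 7 vs 2] → B strictly dominates A
  B vs C: [7 vs 5, 3 vs 7, 7 vs 1] → B does not strictly dominate C (column Y: 3 ≤ 7)
  C vs A: [5 vs 4, 7 vs 1, 1 vs 2] → C does not strictly dominate A (column Z: 1 ≤ 2)
  C vs B: [5 vs 7, 7 vs 3, 1 vs 7] → C does not strictly dominate B (column X: 5 ≤ 7)
No single strategy strictly dominates all others → no strictly dominant strategy.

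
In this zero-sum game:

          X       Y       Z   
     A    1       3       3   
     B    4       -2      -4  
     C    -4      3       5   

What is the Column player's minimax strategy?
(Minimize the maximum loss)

Column should play Y, value = 3

Work:
Column player minimizes Row's maximum payoff:
Column X: max payoff to Row = 4
Column Y: max payoff to Row = 3
Column Z: max payoff to Row = 5
Minimum is 3, achieved by column Y.
Minimax strategy: Y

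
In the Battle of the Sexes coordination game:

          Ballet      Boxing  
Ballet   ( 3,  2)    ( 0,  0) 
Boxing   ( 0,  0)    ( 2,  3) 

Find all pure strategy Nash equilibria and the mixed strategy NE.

Pure NE: (Ballet, Ballet) and (Boxing, Boxing); Mixed NE: p = 0.6, q = 0.4

Work:
Check pure NE:
(Ballet, Ballet): (3, 2) - no unilateral deviation beneficial
(Boxing, Boxing): (2, 3) - no unilateral deviation beneficial
Mixed NE: P1 plays Ballet with p = 0.6, P2 plays Ballet with q = 0.4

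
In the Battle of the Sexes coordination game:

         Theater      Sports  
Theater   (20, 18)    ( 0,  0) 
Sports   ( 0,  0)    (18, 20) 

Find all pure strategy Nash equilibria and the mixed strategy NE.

Pure NE: (Theater, Theater) and (Sports, Sports); Mixed NE: p = 0.5263, q = 0.4737

Work:
Check pure NE:
(Theater, Theater): (20, 18) - no unilateral deviation beneficial
(Sports, Sports): (18, 20) - no unilateral deviation beneficial
Mixed NE: P1 plays Theater with p = 0.5263, P2 plays Theater with q = 0.4737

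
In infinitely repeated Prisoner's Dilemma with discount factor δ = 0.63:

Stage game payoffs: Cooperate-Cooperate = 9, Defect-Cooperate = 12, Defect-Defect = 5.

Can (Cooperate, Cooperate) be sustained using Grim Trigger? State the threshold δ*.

δ* = 0.4286; since δ = 0.63 ≥ 0.4286, cooperation can be sustained

Work:
For Grim Trigger:
Cooperate forever: 9/(1-δ)
Defect then punished: 12 + 5·δ/(1-δ)
Need: 9/(1-δ) ≥ 12 + 5·δ/(1-δ)
Solving: δ ≥ (T-R)/(T-P) = (12-9)/(12-5) = 0.4286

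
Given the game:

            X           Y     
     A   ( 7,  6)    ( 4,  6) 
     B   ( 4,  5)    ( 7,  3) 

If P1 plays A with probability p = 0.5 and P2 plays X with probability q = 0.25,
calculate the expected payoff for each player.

E[P1] = 5.5, E[P2] = 4.75

Work:
E[P1] = p·q·π₁(A,X) + p·(1-q)·π₁(A,Y) + (1-p)·q·π₁(B,X) + (1-p)·(1-q)·π₁(B,Y)
= 0.5·0.25·7 + 0.5·0.75·4 + 0.5·0.25·4 + 0.5·0.75·7
= 5.5

E[P2] = 4.75 (similar calculation)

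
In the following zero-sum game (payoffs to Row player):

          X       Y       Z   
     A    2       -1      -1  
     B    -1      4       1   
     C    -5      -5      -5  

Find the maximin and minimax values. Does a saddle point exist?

Maximin = -1, Minimax = 1, Saddle: False

Work:
Row minimums: [-1, -1, -5] → maximin = -1
Column maximums: [2, 4, 1] → minimax = 1
No saddle point (maximin ≠ minimax). Mixed strategy needed.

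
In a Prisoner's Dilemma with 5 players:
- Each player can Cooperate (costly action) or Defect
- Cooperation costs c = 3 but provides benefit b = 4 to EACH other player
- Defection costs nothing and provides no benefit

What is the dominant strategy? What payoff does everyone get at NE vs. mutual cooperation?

Dominant: Defect; NE payoff = 0; Coop payoff = 13

Work:
Defect dominates (saves cost c = 3, benefit to others is external)
NE: All defect → everyone gets 0
If all cooperate: each receives (4)×4 - 3 = 13
Social dilemma: 13 > 0 but NE gives 0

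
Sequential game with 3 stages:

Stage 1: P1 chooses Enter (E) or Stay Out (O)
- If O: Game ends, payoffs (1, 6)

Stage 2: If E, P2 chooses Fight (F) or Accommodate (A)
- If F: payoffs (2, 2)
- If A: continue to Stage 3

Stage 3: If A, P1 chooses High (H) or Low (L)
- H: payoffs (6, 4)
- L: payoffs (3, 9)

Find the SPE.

SPE: (E, A, H); Outcome (6, 4)

Work:
Stage 3: P1 chooses H (6 vs 3)
Stage 2: P2: F->2, A->4 (anticipating H). Choose A
Stage 1: P1: O->1, E->6 (anticipating A, H). Choose E
SPE path: E -> A -> H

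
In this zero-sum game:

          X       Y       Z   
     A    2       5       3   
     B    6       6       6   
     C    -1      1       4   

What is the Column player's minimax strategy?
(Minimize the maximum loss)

Column should play X or Y or Z (all achieve the minimum), value = 6

Work:
Column player minimizes Row's maximum payoff:
Column X: max payoff to Row = 6
Column Y: max payoff to Row = 6
Column Z: max payoff to Row = 6
Minimum is 6, achieved by columns X, Y, Z (tied).
Each of X or Y or Z is a minimax strategy.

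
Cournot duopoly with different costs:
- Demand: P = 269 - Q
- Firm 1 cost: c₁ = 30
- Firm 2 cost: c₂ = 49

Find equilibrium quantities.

q₁* = 86.0, q₂* = 67.0

Work:
Reaction: q₁ = (269 - 30 - q₂)/2
Reaction: q₂ = (269 - 49 - q₁)/2
Solve simultaneously:
q₁* = (269 - 2×30 + 49)/3 = 86.0
q₂* = (269 - 2×49 + 30)/3 = 67.0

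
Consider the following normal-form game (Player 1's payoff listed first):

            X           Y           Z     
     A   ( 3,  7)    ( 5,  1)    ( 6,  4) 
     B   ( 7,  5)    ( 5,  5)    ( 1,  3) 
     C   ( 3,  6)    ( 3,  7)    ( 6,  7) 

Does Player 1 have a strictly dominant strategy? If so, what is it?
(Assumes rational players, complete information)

No strictly dominant strategy exists for Player 1

Work:
A strategy strictly dominates another if it gives a strictly higher payoff against every opponent action. Compare each pair of P1's strategies column-by-column:
  A vs B: [3 vs 7, 5 vs 5, 6 vs 1] → A does not strictly dominate B (column X: 3 ≤ 7)
  A vs C: [3 vs 3, 5 vs 3, 6 vs 6] → A does not strictly dominate C (column X: 3 ≤ 3)
  B vs A: [7 vs 3, 5 vs 5, 1 vs 6] → B does not strictly dominate A (column Y: 5 ≤ 5)
  B vs C: [7 vs 3, 5 vs 3, 1 vs 6] → B does not strictly dominate C (column Z: 1 ≤ 6)
  C vs A: [3 vs 3, 3 vs 5, 6 vs 6] → C does not strictly dominate A (column X: 3 ≤ 3)
  C vs B: [3 vs 7, 3 vs 5, 6 vs 1] → C does not strictly dominate B (column X: 3 ≤ 7)
No single strategy strictly dominates all others → no strictly dominant strategy.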